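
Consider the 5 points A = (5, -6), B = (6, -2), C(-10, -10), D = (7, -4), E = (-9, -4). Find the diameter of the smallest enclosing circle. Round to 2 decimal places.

18.03

The minimum enclosing circle of a finite set is fixed by two of the points (as a diameter) or three (as a circumcircle).
The farthest pair is C–D with squared distance 325. The circle on this segment as diameter has centre (-1.5, -7) and r² = 325/4 = 81.25.
Check A: distance² to centre = 43.25 ≤ 81.25, so it lies inside.
All remaining points lie in this disk, and no smaller disk contains both endpoints, so this is the minimum enclosing circle.
Diameter = 2r = 2√(81.25) ≈ 18.03.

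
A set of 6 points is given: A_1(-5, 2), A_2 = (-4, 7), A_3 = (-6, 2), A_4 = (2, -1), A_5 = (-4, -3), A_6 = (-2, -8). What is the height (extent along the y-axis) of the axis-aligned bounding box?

15

max y = 7, min y = -8, so height = 15.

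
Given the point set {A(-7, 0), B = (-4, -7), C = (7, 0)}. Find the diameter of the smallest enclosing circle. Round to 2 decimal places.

Side lengths²: AB² = 58, AC² = 196, BC² = 170.
Since AC² = 196 < 170 + 58 = 228, the triangle is acute, so the smallest enclosing circle is the circumcircle.
Circumcentre = (0, -8/7), r² = 2465/49.
Diameter = 2r = 2√(2465/49) ≈ 14.19.

14.19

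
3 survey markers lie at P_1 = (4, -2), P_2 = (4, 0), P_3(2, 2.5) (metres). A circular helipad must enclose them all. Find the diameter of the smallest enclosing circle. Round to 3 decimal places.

4.924

Side lengths²: P_1P_2² = 4, P_1P_3² = 24.25, P_2P_3² = 10.25.
Since P_1P_3² = 24.25 ≥ 10.25 + 4 = 14.25, the angle opposite P_1P_3 is not acute, so the smallest enclosing circle has P_1P_3 as diameter.
Centre = midpoint of P_1P_3 = (3, 0.25), r² = 24.25/4 = 6.0625.
Diameter = 2r = 2√(6.0625) ≈ 4.924.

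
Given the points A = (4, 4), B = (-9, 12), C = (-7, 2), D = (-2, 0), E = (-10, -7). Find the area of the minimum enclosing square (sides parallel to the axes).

361

The bounding box has width 14 and height 19.
An axis-aligned square enclosing the set must have side ≥ max(width, height).
So the minimum side is max(14, 19) = 19.
Area = 19² = 361.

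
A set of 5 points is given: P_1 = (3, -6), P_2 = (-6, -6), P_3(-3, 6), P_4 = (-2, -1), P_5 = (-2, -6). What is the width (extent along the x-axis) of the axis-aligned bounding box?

9

max x = 3, min x = -6, so width = 9.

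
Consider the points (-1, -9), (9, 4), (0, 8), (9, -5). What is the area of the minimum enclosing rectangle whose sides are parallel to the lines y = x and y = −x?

In coordinates u = x + y, v = x − y the rectangle is axis-aligned; the map (x,y)→(u,v) scales areas by 2.
u-values: -10, 13, 8, 4; range = 13 − (-10) = 23.
v-values: 8, 5, -8, 14; range = 14 − (-8) = 22.
Area = (23 × 22) / 2 = 253.

253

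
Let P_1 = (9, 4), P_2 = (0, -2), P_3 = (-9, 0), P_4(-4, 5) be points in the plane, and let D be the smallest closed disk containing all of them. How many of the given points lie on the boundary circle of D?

The minimum enclosing circle of a finite set is fixed by two of the points (as a diameter) or three (as a circumcircle).
The farthest pair is P_1–P_3 with squared distance 340. The circle on this segment as diameter has centre (0, 2) and r² = 340/4 = 85.
Check P_2: distance² to centre = 16 ≤ 85, so it lies inside.
All remaining points lie in this disk, and no smaller disk contains both endpoints, so this is the minimum enclosing circle.
The points at distance exactly r from the centre are P_1, P_3 — 2 points.

2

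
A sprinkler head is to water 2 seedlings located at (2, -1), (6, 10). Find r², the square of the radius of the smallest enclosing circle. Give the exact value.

The smallest circle enclosing two points has them as diameter endpoints.
Centre = midpoint = (4, 4.5); r² = |(2, -1)−(6, 10)|²/4 = 137/4 = 34.25.

34.25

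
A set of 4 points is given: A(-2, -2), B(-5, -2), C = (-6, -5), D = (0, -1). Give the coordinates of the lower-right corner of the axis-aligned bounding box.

(0, -5)

x-range [-6, 0], y-range [-5, -1].
The lower-right corner is (0, -5).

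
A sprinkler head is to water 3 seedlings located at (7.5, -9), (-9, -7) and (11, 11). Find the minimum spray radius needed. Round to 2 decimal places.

13.45

Call the three points A, B, C in the order given.
Side lengths²: AB² = 276.25, AC² = 412.25, BC² = 724.
Since BC² = 724 ≥ 412.25 + 276.25 = 688.5, the angle opposite BC is not acute, so the smallest enclosing circle has BC as diameter.
Centre = midpoint of BC = (1, 2), r² = 724/4 = 181.
r = √181 ≈ 13.45.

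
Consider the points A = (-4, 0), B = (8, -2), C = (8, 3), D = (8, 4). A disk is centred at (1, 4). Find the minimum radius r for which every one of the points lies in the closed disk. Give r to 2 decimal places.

9.22

The required radius is the distance from (1, 4) to the farthest point.
Squared distances: 41, 85, 50, 49.
Maximum is 85, attained at B.
r = √85 ≈ 9.22.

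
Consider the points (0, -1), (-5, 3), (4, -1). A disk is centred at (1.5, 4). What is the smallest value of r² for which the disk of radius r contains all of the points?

43.25

The required radius is the distance from (1.5, 4) to the farthest point.
Squared distances: 27.25, 43.25, 31.25.
Maximum is 43.25, attained at (-5, 3).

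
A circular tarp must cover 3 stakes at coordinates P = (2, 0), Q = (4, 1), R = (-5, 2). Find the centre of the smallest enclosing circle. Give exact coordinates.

(-0.5, 1.5)

Side lengths²: PQ² = 5, PR² = 53, QR² = 82.
Since QR² = 82 ≥ 53 + 5 = 58, the angle opposite QR is not acute, so the smallest enclosing circle has QR as diameter.
Centre = midpoint of QR = (-0.5, 1.5), r² = 82/4 = 20.5.
Centre = (-0.5, 1.5).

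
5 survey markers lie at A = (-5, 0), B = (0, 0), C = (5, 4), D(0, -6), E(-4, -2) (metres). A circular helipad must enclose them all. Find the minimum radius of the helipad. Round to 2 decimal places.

5.88

The minimum enclosing circle of a finite set is fixed by two of the points (as a diameter) or three (as a circumcircle).
The minimum enclosing circle is determined by three boundary points: A, C, D.
Their circumcentre is (0.875, -0.1875) with r² = 34.55078125.
The farthest remaining point E is at distance² 27.05078125 ≤ 34.55078125.
r = √(34.55078125) ≈ 5.88.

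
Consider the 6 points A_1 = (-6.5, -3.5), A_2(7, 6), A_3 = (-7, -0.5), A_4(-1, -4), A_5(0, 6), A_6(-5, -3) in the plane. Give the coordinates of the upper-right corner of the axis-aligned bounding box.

x-range [-7, 7], y-range [-4, 6].
The upper-right corner is (7, 6).

(7, 6)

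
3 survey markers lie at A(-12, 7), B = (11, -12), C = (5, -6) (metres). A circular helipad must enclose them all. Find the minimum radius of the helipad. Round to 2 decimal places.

14.92

Side lengths²: AB² = 890, AC² = 458, BC² = 72.
Since AB² = 890 ≥ 458 + 72 = 530, the angle opposite AB is not acute, so the smallest enclosing circle has AB as diameter.
Centre = midpoint of AB = (-0.5, -2.5), r² = 890/4 = 222.5.
r = √(222.5) ≈ 14.92.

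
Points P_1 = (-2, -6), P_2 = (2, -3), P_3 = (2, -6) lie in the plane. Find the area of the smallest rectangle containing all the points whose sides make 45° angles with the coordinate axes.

14

In coordinates u = x + y, v = x − y the rectangle is axis-aligned; the map (x,y)→(u,v) scales areas by 2.
u-values: -8, -1, -4; range = -1 − (-8) = 7.
v-values: 4, 5, 8; range = 8 − 4 = 4.
Area = (7 × 4) / 2 = 14.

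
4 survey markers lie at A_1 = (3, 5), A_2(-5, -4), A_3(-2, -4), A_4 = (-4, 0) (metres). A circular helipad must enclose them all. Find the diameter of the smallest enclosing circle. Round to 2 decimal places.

The minimum enclosing circle of a finite set is fixed by two of the points (as a diameter) or three (as a circumcircle).
The farthest pair is A_1–A_2 with squared distance 145. The circle on this segment as diameter has centre (-1, 0.5) and r² = 145/4 = 36.25.
Check A_3: distance² to centre = 21.25 ≤ 36.25, so it lies inside.
All remaining points lie in this disk, and no smaller disk contains both endpoints, so this is the minimum enclosing circle.
Diameter = 2r = 2√(36.25) ≈ 12.04.

12.04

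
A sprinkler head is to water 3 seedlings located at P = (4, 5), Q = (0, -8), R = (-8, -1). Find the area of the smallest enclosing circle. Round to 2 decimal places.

169.62

Side lengths²: PQ² = 185, PR² = 180, QR² = 113.
Since PQ² = 185 < 180 + 113 = 293, the triangle is acute, so the smallest enclosing circle is the circumcircle.
Circumcentre = (-29/44, -15/22), r² = 104525/1936.
Area = π·r² = π·104525/1936 ≈ 169.62.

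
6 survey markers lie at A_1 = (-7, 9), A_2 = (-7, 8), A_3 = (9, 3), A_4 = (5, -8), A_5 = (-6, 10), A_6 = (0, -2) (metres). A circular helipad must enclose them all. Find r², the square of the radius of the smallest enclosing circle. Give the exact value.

The minimum enclosing circle of a finite set is fixed by two of the points (as a diameter) or three (as a circumcircle).
The farthest pair is A_4–A_5 with squared distance 445. The circle on this segment as diameter has centre (-0.5, 1) and r² = 445/4 = 111.25.
Check A_1: distance² to centre = 106.25 ≤ 111.25, so it lies inside.
All remaining points lie in this disk, and no smaller disk contains both endpoints, so this is the minimum enclosing circle.

111.25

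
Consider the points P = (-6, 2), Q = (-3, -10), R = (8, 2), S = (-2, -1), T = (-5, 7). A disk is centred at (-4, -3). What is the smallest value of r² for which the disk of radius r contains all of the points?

169

The required radius is the distance from (-4, -3) to the farthest point.
Squared distances: 29, 50, 169, 8, 101.
Maximum is 169, attained at R.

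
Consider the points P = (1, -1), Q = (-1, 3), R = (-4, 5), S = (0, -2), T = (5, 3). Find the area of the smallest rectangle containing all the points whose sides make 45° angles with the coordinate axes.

In coordinates u = x + y, v = x − y the rectangle is axis-aligned; the map (x,y)→(u,v) scales areas by 2.
u-values: 0, 2, 1, -2, 8; range = 8 − (-2) = 10.
v-values: 2, -4, -9, 2, 2; range = 2 − (-9) = 11.
Area = (10 × 11) / 2 = 55.

55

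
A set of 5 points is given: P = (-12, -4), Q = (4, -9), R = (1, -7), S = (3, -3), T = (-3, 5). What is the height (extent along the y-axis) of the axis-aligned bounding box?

max y = 5, min y = -9, so height = 14.

14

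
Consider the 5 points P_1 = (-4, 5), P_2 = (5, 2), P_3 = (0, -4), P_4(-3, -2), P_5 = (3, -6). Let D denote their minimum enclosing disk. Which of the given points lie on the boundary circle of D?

The minimum enclosing circle of a finite set is fixed by two of the points (as a diameter) or three (as a circumcircle).
The farthest pair is P_1–P_5 with squared distance 170. The circle on this segment as diameter has centre (-0.5, -0.5) and r² = 170/4 = 42.5.
Check P_2: distance² to centre = 36.5 ≤ 42.5, so it lies inside.
All remaining points lie in this disk, and no smaller disk contains both endpoints, so this is the minimum enclosing circle.
The points at distance exactly r from the centre are P_1, P_5 — 2 points.

P_1, P_5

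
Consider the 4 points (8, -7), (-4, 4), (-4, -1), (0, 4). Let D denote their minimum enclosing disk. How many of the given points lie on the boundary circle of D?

By Welzl's lemma the MEC is supported by two points (diametrically opposite) or three points (on a circumcircle).
The farthest pair is (8, -7)–(-4, 4) with squared distance 265. The circle on this segment as diameter has centre (2, -1.5) and r² = 265/4 = 66.25.
Check (-4, -1): distance² to centre = 36.25 ≤ 66.25, so it lies inside.
All remaining points lie in this disk, and no smaller disk contains both endpoints, so this is the minimum enclosing circle.
The points at distance exactly r from the centre are (8, -7), (-4, 4) — 2 points.

2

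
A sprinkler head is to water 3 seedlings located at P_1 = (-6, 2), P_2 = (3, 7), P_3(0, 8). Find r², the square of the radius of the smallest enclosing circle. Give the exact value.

Side lengths²: P_1P_2² = 106, P_1P_3² = 72, P_2P_3² = 10.
Since P_1P_2² = 106 ≥ 72 + 10 = 82, the angle opposite P_1P_2 is not acute, so the smallest enclosing circle has P_1P_2 as diameter.
Centre = midpoint of P_1P_2 = (-1.5, 4.5), r² = 106/4 = 26.5.

26.5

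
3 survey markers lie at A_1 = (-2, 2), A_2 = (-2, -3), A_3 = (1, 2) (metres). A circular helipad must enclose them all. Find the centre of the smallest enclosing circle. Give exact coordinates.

(-0.5, -0.5)

Side lengths²: A_1A_2² = 25, A_1A_3² = 9, A_2A_3² = 34.
Since A_2A_3² = 34 ≥ 25 + 9 = 34, the angle opposite A_2A_3 is not acute, so the smallest enclosing circle has A_2A_3 as diameter.
Centre = midpoint of A_2A_3 = (-0.5, -0.5), r² = 34/4 = 8.5.
Centre = (-0.5, -0.5).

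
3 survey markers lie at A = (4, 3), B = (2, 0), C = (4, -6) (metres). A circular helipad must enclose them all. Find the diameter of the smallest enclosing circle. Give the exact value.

Side lengths²: AB² = 13, AC² = 81, BC² = 40.
Since AC² = 81 ≥ 40 + 13 = 53, the angle opposite AC is not acute, so the smallest enclosing circle has AC as diameter.
Centre = midpoint of AC = (4, -1.5), r² = 81/4 = 20.25.
Diameter = 2r = 2√(20.25) = 9.

9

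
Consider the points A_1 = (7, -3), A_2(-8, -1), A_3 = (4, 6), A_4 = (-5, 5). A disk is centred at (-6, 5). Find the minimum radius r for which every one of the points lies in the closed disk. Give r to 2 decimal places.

The required radius is the distance from (-6, 5) to the farthest point.
Squared distances: 233, 40, 101, 1.
Maximum is 233, attained at A_1.
r = √233 ≈ 15.26.

15.26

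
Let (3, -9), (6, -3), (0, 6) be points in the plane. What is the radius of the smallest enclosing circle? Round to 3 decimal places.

Call the three points A, B, C in the order given.
Side lengths²: AB² = 45, AC² = 234, BC² = 117.
Since AC² = 234 ≥ 117 + 45 = 162, the angle opposite AC is not acute, so the smallest enclosing circle has AC as diameter.
Centre = midpoint of AC = (1.5, -1.5), r² = 234/4 = 58.5.
r = √(58.5) ≈ 7.649.

7.649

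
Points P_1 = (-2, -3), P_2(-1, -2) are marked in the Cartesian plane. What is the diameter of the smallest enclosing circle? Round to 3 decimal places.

The smallest circle enclosing two points has them as diameter endpoints.
Centre = midpoint = (-1.5, -2.5); r² = |P_1P_2|²/4 = 2/4 = 0.5.
Diameter = 2r = 2√(0.5) ≈ 1.414.

1.414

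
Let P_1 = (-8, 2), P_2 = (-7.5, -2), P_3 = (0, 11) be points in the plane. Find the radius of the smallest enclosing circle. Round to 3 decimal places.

Side lengths²: P_1P_2² = 16.25, P_1P_3² = 145, P_2P_3² = 225.25.
Since P_2P_3² = 225.25 ≥ 145 + 16.25 = 161.25, the angle opposite P_2P_3 is not acute, so the smallest enclosing circle has P_2P_3 as diameter.
Centre = midpoint of P_2P_3 = (-3.75, 4.5), r² = 225.25/4 = 56.3125.
r = √(56.3125) ≈ 7.504.

7.504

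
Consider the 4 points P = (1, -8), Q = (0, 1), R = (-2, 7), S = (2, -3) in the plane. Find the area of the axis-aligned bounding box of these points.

60

x ranges over [-2, 2], width 4.
y ranges over [-8, 7], height 15.
Area = 4 × 15 = 60.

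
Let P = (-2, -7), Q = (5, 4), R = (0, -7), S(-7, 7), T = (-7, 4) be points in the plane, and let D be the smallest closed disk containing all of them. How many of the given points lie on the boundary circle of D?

A smallest enclosing disk is always determined by at most three of the input points on its boundary.
The minimum enclosing circle is determined by three boundary points: Q, R, S.
Their circumcentre is (-31/14, 9/14) with r² = 6205/98.
The farthest remaining point P is at distance² 5729/98 ≤ 6205/98.
The points at distance exactly r from the centre are Q, R, S — 3 points.

3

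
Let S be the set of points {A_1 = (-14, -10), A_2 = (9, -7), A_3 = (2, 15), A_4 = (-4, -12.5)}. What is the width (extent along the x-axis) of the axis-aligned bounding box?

23

max x = 9, min x = -14, so width = 23.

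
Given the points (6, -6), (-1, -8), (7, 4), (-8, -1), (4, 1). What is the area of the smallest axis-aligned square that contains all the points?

The bounding box has width 15 and height 12.
An axis-aligned square enclosing the set must have side ≥ max(width, height).
So the minimum side is max(15, 12) = 15.
Area = 15² = 225.

225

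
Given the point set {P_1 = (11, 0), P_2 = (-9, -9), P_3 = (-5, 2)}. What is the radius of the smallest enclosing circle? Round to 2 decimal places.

10.97

Side lengths²: P_1P_2² = 481, P_1P_3² = 260, P_2P_3² = 137.
Since P_1P_2² = 481 ≥ 260 + 137 = 397, the angle opposite P_1P_2 is not acute, so the smallest enclosing circle has P_1P_2 as diameter.
Centre = midpoint of P_1P_2 = (1, -4.5), r² = 481/4 = 120.25.
r = √(120.25) ≈ 10.97.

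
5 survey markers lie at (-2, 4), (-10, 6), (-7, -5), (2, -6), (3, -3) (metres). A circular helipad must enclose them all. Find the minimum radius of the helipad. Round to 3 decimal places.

The farthest pair is (-10, 6)–(2, -6) with squared distance 288. The circle on this segment as diameter has centre (-4, 0) and r² = 288/4 = 72.
Check (-2, 4): distance² to centre = 20 ≤ 72, so it lies inside.
All remaining points lie in this disk, and no smaller disk contains both endpoints, so this is the minimum enclosing circle.
r = √72 ≈ 8.485.

8.485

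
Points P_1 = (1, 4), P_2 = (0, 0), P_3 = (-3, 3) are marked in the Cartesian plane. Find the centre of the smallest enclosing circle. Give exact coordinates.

Side lengths²: P_1P_2² = 17, P_1P_3² = 17, P_2P_3² = 18.
Since P_2P_3² = 18 < 17 + 17 = 34, the triangle is acute, so the smallest enclosing circle is the circumcircle.
Circumcentre = (-0.7, 2.3), r² = 5.78.
Centre = (-0.7, 2.3).

(-0.7, 2.3)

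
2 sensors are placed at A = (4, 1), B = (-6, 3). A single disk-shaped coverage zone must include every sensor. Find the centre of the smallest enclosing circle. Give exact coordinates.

(-1, 2)

The smallest circle enclosing two points has them as diameter endpoints.
Centre = midpoint = (-1, 2); r² = |AB|²/4 = 104/4 = 26.
Centre = (-1, 2).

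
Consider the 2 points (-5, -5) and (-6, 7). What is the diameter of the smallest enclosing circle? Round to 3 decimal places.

The smallest circle enclosing two points has them as diameter endpoints.
Centre = midpoint = (-5.5, 1); r² = |(-5, -5)−(-6, 7)|²/4 = 145/4 = 36.25.
Diameter = 2r = 2√(36.25) ≈ 12.042.

12.042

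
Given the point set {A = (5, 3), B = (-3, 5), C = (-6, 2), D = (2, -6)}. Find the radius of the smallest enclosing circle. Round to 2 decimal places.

By Welzl's lemma the MEC is supported by two points (diametrically opposite) or three points (on a circumcircle).
The minimum enclosing circle is determined by three boundary points: A, C, D.
Their circumcentre is (-0.25, -0.25) with r² = 38.125.
The farthest remaining point B is at distance² 35.125 ≤ 38.125.
r = √(38.125) ≈ 6.17.

6.17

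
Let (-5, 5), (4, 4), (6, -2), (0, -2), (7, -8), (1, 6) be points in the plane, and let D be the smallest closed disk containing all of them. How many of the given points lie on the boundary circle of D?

2

The minimum enclosing circle of a finite set is fixed by two of the points (as a diameter) or three (as a circumcircle).
The farthest pair is (-5, 5)–(7, -8) with squared distance 313. The circle on this segment as diameter has centre (1, -1.5) and r² = 313/4 = 78.25.
Check (4, 4): distance² to centre = 39.25 ≤ 78.25, so it lies inside.
All remaining points lie in this disk, and no smaller disk contains both endpoints, so this is the minimum enclosing circle.
The points at distance exactly r from the centre are (-5, 5), (7, -8) — 2 points.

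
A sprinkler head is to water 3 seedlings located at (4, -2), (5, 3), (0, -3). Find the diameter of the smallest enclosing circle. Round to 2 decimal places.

Call the three points A, B, C in the order given.
Side lengths²: AB² = 26, AC² = 17, BC² = 61.
Since BC² = 61 ≥ 26 + 17 = 43, the angle opposite BC is not acute, so the smallest enclosing circle has BC as diameter.
Centre = midpoint of BC = (2.5, 0), r² = 61/4 = 15.25.
Diameter = 2r = 2√(15.25) ≈ 7.81.

7.81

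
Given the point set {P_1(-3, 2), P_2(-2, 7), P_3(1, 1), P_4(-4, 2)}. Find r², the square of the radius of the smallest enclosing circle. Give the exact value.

1885/162

The minimum enclosing circle is determined by three boundary points: P_2, P_3, P_4.
Their circumcentre is (-19/18, 67/18) with r² = 1885/162.
The farthest remaining point P_1 is at distance² 1093/162 ≤ 1885/162.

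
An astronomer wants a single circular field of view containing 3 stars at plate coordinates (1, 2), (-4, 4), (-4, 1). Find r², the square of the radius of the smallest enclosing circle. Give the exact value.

Call the three points A, B, C in the order given.
Side lengths²: AB² = 29, AC² = 26, BC² = 9.
Since AB² = 29 < 26 + 9 = 35, the triangle is acute, so the smallest enclosing circle is the circumcircle.
Circumcentre = (-1.7, 2.5), r² = 7.54.

7.54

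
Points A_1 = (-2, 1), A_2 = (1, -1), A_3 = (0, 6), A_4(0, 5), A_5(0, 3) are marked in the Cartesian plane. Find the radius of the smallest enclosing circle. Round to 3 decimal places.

3.536

The minimum enclosing circle of a finite set is fixed by two of the points (as a diameter) or three (as a circumcircle).
The farthest pair is A_2–A_3 with squared distance 50. The circle on this segment as diameter has centre (0.5, 2.5) and r² = 50/4 = 12.5.
Check A_1: distance² to centre = 8.5 ≤ 12.5, so it lies inside.
All remaining points lie in this disk, and no smaller disk contains both endpoints, so this is the minimum enclosing circle.
r = √(12.5) ≈ 3.536.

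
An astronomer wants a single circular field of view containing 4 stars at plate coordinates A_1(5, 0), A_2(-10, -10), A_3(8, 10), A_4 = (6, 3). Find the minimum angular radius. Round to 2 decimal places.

13.45

The farthest pair is A_2–A_3 with squared distance 724. The circle on this segment as diameter has centre (-1, 0) and r² = 724/4 = 181.
Check A_1: distance² to centre = 36 ≤ 181, so it lies inside.
All remaining points lie in this disk, and no smaller disk contains both endpoints, so this is the minimum enclosing circle.
r = √181 ≈ 13.45.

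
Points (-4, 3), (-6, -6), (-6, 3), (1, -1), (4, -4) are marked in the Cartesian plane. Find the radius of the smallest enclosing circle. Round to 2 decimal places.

6.22

A smallest enclosing disk is always determined by at most three of the input points on its boundary.
The minimum enclosing circle is determined by three boundary points: (-6, -6), (-6, 3), (4, -4).
Their circumcentre is (-1.7, -1.5) with r² = 38.74.
The farthest remaining point (-4, 3) is at distance² 25.54 ≤ 38.74.
r = √(38.74) ≈ 6.22.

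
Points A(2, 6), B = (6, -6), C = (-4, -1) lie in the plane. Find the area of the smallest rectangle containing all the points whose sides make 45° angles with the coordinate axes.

In coordinates u = x + y, v = x − y the rectangle is axis-aligned; the map (x,y)→(u,v) scales areas by 2.
u-values: 8, 0, -5; range = 8 − (-5) = 13.
v-values: -4, 12, -3; range = 12 − (-4) = 16.
Area = (13 × 16) / 2 = 104.

104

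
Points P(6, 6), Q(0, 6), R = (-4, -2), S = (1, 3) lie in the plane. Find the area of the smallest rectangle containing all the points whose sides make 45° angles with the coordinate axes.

54

In coordinates u = x + y, v = x − y the rectangle is axis-aligned; the map (x,y)→(u,v) scales areas by 2.
u-values: 12, 6, -6, 4; range = 12 − (-6) = 18.
v-values: 0, -6, -2, -2; range = 0 − (-6) = 6.
Area = (18 × 6) / 2 = 54.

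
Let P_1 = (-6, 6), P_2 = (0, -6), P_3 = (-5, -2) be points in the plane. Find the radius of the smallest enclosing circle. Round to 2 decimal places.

Side lengths²: P_1P_2² = 180, P_1P_3² = 65, P_2P_3² = 41.
Since P_1P_2² = 180 ≥ 65 + 41 = 106, the angle opposite P_1P_2 is not acute, so the smallest enclosing circle has P_1P_2 as diameter.
Centre = midpoint of P_1P_2 = (-3, 0), r² = 180/4 = 45.
r = √45 ≈ 6.71.

6.71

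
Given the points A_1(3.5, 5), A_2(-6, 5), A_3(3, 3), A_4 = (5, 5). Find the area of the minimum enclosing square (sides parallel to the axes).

121

The bounding box has width 11 and height 2.
An axis-aligned square enclosing the set must have side ≥ max(width, height).
So the minimum side is max(11, 2) = 11.
Area = 11² = 121.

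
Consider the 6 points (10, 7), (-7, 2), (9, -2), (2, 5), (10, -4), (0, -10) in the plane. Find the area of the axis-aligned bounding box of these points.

289

x ranges over [-7, 10], width 17.
y ranges over [-10, 7], height 17.
Area = 17 × 17 = 289.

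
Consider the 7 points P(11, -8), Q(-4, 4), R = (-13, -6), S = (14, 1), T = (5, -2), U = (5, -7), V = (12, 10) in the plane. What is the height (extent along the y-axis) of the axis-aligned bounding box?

max y = 10, min y = -8, so height = 18.

18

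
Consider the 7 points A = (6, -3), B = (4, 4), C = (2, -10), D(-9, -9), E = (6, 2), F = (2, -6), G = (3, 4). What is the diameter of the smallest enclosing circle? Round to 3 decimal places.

By Welzl's lemma the MEC is supported by two points (diametrically opposite) or three points (on a circumcircle).
The farthest pair is D–E with squared distance 346. The circle on this segment as diameter has centre (-1.5, -3.5) and r² = 346/4 = 86.5.
Check A: distance² to centre = 56.5 ≤ 86.5, so it lies inside.
All remaining points lie in this disk, and no smaller disk contains both endpoints, so this is the minimum enclosing circle.
Diameter = 2r = 2√(86.5) ≈ 18.601.

18.601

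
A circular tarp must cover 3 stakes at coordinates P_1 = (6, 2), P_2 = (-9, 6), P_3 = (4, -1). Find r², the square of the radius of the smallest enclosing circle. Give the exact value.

Side lengths²: P_1P_2² = 241, P_1P_3² = 13, P_2P_3² = 218.
Since P_1P_2² = 241 ≥ 218 + 13 = 231, the angle opposite P_1P_2 is not acute, so the smallest enclosing circle has P_1P_2 as diameter.
Centre = midpoint of P_1P_2 = (-1.5, 4), r² = 241/4 = 60.25.

60.25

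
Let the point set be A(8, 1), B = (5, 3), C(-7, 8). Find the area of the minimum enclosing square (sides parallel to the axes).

The bounding box has width 15 and height 7.
An axis-aligned square enclosing the set must have side ≥ max(width, height).
So the minimum side is max(15, 7) = 15.
Area = 15² = 225.

225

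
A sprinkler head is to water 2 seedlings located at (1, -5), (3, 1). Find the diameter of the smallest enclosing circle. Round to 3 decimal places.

The smallest circle enclosing two points has them as diameter endpoints.
Centre = midpoint = (2, -2); r² = |(1, -5)−(3, 1)|²/4 = 40/4 = 10.
Diameter = 2r = 2√10 ≈ 6.325.

6.325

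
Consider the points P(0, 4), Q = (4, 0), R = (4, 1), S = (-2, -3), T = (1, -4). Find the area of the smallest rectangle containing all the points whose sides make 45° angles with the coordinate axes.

In coordinates u = x + y, v = x − y the rectangle is axis-aligned; the map (x,y)→(u,v) scales areas by 2.
u-values: 4, 4, 5, -5, -3; range = 5 − (-5) = 10.
v-values: -4, 4, 3, 1, 5; range = 5 − (-4) = 9.
Area = (10 × 9) / 2 = 45.

45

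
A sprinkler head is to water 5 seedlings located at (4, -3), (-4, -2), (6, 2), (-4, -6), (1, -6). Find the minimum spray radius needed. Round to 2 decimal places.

6.40

By Welzl's lemma the MEC is supported by two points (diametrically opposite) or three points (on a circumcircle).
The farthest pair is (6, 2)–(-4, -6) with squared distance 164. The circle on this segment as diameter has centre (1, -2) and r² = 164/4 = 41.
Check (4, -3): distance² to centre = 10 ≤ 41, so it lies inside.
All remaining points lie in this disk, and no smaller disk contains both endpoints, so this is the minimum enclosing circle.
r = √41 ≈ 6.40.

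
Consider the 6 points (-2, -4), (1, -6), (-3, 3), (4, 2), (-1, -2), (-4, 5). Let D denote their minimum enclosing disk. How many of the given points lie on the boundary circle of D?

The minimum enclosing circle of a finite set is fixed by two of the points (as a diameter) or three (as a circumcircle).
The farthest pair is (1, -6)–(-4, 5) with squared distance 146. The circle on this segment as diameter has centre (-1.5, -0.5) and r² = 146/4 = 36.5.
Check (-2, -4): distance² to centre = 12.5 ≤ 36.5, so it lies inside.
All remaining points lie in this disk, and no smaller disk contains both endpoints, so this is the minimum enclosing circle.
The points at distance exactly r from the centre are (1, -6), (4, 2), (-4, 5) — 3 points.

3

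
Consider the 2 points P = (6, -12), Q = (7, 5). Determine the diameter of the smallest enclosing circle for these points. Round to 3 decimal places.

17.029

The smallest circle enclosing two points has them as diameter endpoints.
Centre = midpoint = (6.5, -3.5); r² = |PQ|²/4 = 290/4 = 72.5.
Diameter = 2r = 2√(72.5) ≈ 17.029.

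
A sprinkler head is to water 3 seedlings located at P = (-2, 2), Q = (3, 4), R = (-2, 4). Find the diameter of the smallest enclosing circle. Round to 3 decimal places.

5.385

Side lengths²: PQ² = 29, PR² = 4, QR² = 25.
Since PQ² = 29 ≥ 25 + 4 = 29, the angle opposite PQ is not acute, so the smallest enclosing circle has PQ as diameter.
Centre = midpoint of PQ = (0.5, 3), r² = 29/4 = 7.25.
Diameter = 2r = 2√(7.25) ≈ 5.385.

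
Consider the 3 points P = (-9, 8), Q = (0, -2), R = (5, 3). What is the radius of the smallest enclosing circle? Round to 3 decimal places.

7.443

Side lengths²: PQ² = 181, PR² = 221, QR² = 50.
Since PR² = 221 < 181 + 50 = 231, the triangle is acute, so the smallest enclosing circle is the circumcircle.
Circumcentre = (-81/38, 195/38), r² = 40001/722.
r = √(40001/722) ≈ 7.443.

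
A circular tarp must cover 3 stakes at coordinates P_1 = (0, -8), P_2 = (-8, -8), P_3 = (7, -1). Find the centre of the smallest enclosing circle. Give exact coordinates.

Side lengths²: P_1P_2² = 64, P_1P_3² = 98, P_2P_3² = 274.
Since P_2P_3² = 274 ≥ 98 + 64 = 162, the angle opposite P_2P_3 is not acute, so the smallest enclosing circle has P_2P_3 as diameter.
Centre = midpoint of P_2P_3 = (-0.5, -4.5), r² = 274/4 = 68.5.
Centre = (-0.5, -4.5).

(-0.5, -4.5)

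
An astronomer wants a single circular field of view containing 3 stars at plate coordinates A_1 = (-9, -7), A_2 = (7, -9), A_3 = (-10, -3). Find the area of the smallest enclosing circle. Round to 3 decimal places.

Side lengths²: A_1A_2² = 260, A_1A_3² = 17, A_2A_3² = 325.
Since A_2A_3² = 325 ≥ 260 + 17 = 277, the angle opposite A_2A_3 is not acute, so the smallest enclosing circle has A_2A_3 as diameter.
Centre = midpoint of A_2A_3 = (-1.5, -6), r² = 325/4 = 81.25.
Area = π·r² = π·81.25 ≈ 255.254.

255.254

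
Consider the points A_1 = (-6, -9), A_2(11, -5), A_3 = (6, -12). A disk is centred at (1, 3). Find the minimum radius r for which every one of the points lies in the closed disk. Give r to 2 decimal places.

15.81

The required radius is the distance from (1, 3) to the farthest point.
Squared distances: 193, 164, 250.
Maximum is 250, attained at A_3.
r = √250 ≈ 15.81.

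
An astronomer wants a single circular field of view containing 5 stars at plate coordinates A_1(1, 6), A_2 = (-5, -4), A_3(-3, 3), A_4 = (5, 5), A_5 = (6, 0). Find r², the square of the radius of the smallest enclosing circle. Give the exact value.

45.25

The minimum enclosing circle of a finite set is fixed by two of the points (as a diameter) or three (as a circumcircle).
The farthest pair is A_2–A_4 with squared distance 181. The circle on this segment as diameter has centre (0, 0.5) and r² = 181/4 = 45.25.
Check A_1: distance² to centre = 31.25 ≤ 45.25, so it lies inside.
All remaining points lie in this disk, and no smaller disk contains both endpoints, so this is the minimum enclosing circle.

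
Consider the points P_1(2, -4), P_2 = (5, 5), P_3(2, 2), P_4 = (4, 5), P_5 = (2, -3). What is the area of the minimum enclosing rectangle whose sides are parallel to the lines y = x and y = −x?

42

In coordinates u = x + y, v = x − y the rectangle is axis-aligned; the map (x,y)→(u,v) scales areas by 2.
u-values: -2, 10, 4, 9, -1; range = 10 − (-2) = 12.
v-values: 6, 0, 0, -1, 5; range = 6 − (-1) = 7.
Area = (12 × 7) / 2 = 42.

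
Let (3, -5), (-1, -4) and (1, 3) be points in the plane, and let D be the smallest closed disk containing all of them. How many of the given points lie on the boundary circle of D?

3

Call the three points A, B, C in the order given.
Side lengths²: AB² = 17, AC² = 68, BC² = 53.
Since AC² = 68 < 53 + 17 = 70, the triangle is acute, so the smallest enclosing circle is the circumcircle.
Circumcentre = (28/15, -31/30), r² = 15317/900.
The points at distance exactly r from the centre are (3, -5), (-1, -4), (1, 3) — 3 points.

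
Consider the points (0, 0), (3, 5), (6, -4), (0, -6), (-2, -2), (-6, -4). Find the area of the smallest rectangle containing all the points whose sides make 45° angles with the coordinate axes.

108

In coordinates u = x + y, v = x − y the rectangle is axis-aligned; the map (x,y)→(u,v) scales areas by 2.
u-values: 0, 8, 2, -6, -4, -10; range = 8 − (-10) = 18.
v-values: 0, -2, 10, 6, 0, -2; range = 10 − (-2) = 12.
Area = (18 × 12) / 2 = 108.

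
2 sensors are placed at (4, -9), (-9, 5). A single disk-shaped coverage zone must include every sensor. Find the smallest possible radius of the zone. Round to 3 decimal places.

9.552

The smallest circle enclosing two points has them as diameter endpoints.
Centre = midpoint = (-2.5, -2); r² = |(4, -9)−(-9, 5)|²/4 = 365/4 = 91.25.
r = √(91.25) ≈ 9.552.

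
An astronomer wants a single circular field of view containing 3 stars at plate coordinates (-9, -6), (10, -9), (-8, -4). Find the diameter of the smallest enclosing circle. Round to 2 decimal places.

Call the three points A, B, C in the order given.
Side lengths²: AB² = 370, AC² = 5, BC² = 349.
Since AB² = 370 ≥ 349 + 5 = 354, the angle opposite AB is not acute, so the smallest enclosing circle has AB as diameter.
Centre = midpoint of AB = (0.5, -7.5), r² = 370/4 = 92.5.
Diameter = 2r = 2√(92.5) ≈ 19.24.

19.24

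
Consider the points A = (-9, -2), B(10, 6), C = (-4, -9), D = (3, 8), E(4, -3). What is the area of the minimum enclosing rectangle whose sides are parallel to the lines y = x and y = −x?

In coordinates u = x + y, v = x − y the rectangle is axis-aligned; the map (x,y)→(u,v) scales areas by 2.
u-values: -11, 16, -13, 11, 1; range = 16 − (-13) = 29.
v-values: -7, 4, 5, -5, 7; range = 7 − (-7) = 14.
Area = (29 × 14) / 2 = 203.

203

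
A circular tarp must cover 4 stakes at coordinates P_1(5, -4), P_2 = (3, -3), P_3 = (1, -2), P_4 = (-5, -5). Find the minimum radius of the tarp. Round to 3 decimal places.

5.025

The farthest pair is P_1–P_4 with squared distance 101. The circle on this segment as diameter has centre (0, -4.5) and r² = 101/4 = 25.25.
Check P_2: distance² to centre = 11.25 ≤ 25.25, so it lies inside.
All remaining points lie in this disk, and no smaller disk contains both endpoints, so this is the minimum enclosing circle.
r = √(25.25) ≈ 5.025.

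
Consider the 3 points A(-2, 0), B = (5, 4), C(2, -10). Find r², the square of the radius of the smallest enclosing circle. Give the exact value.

Side lengths²: AB² = 65, AC² = 116, BC² = 205.
Since BC² = 205 ≥ 116 + 65 = 181, the angle opposite BC is not acute, so the smallest enclosing circle has BC as diameter.
Centre = midpoint of BC = (3.5, -3), r² = 205/4 = 51.25.

51.25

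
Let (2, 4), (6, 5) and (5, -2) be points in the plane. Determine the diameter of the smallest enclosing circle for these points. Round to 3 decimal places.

7.244

Call the three points A, B, C in the order given.
Side lengths²: AB² = 17, AC² = 45, BC² = 50.
Since BC² = 50 < 45 + 17 = 62, the triangle is acute, so the smallest enclosing circle is the circumcircle.
Circumcentre = (85/18, 29/18), r² = 2125/162.
Diameter = 2r = 2√(2125/162) ≈ 7.244.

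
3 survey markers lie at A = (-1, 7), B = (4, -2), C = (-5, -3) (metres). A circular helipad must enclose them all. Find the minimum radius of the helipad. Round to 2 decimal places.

Side lengths²: AB² = 106, AC² = 116, BC² = 82.
Since AC² = 116 < 106 + 82 = 188, the triangle is acute, so the smallest enclosing circle is the circumcircle.
Circumcentre = (-39/43, 50/43), r² = 63017/1849.
r = √(63017/1849) ≈ 5.84.

5.84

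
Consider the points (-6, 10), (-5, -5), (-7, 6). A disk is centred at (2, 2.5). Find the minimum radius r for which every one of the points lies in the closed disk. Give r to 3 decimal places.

The required radius is the distance from (2, 2.5) to the farthest point.
Squared distances: 120.25, 105.25, 93.25.
Maximum is 120.25, attained at (-6, 10).
r = √(120.25) ≈ 10.966.

10.966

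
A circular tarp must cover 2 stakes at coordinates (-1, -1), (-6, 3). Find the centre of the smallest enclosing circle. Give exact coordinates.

The smallest circle enclosing two points has them as diameter endpoints.
Centre = midpoint = (-3.5, 1); r² = |(-1, -1)−(-6, 3)|²/4 = 41/4 = 10.25.
Centre = (-3.5, 1).

(-3.5, 1)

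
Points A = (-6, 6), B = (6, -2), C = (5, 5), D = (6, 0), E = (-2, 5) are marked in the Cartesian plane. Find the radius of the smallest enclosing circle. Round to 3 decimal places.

7.211

By Welzl's lemma the MEC is supported by two points (diametrically opposite) or three points (on a circumcircle).
The farthest pair is A–B with squared distance 208. The circle on this segment as diameter has centre (0, 2) and r² = 208/4 = 52.
Check C: distance² to centre = 34 ≤ 52, so it lies inside.
All remaining points lie in this disk, and no smaller disk contains both endpoints, so this is the minimum enclosing circle.
r = √52 ≈ 7.211.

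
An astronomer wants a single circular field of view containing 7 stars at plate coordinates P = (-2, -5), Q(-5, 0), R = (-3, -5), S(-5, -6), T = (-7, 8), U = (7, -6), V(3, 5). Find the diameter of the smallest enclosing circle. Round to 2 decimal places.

19.80

The farthest pair is T–U with squared distance 392. The circle on this segment as diameter has centre (0, 1) and r² = 392/4 = 98.
Check P: distance² to centre = 40 ≤ 98, so it lies inside.
All remaining points lie in this disk, and no smaller disk contains both endpoints, so this is the minimum enclosing circle.
Diameter = 2r = 2√98 ≈ 19.80.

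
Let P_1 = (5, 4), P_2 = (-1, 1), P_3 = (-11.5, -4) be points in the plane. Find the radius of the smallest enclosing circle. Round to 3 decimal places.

Side lengths²: P_1P_2² = 45, P_1P_3² = 336.25, P_2P_3² = 135.25.
Since P_1P_3² = 336.25 ≥ 135.25 + 45 = 180.25, the angle opposite P_1P_3 is not acute, so the smallest enclosing circle has P_1P_3 as diameter.
Centre = midpoint of P_1P_3 = (-3.25, 0), r² = 336.25/4 = 84.0625.
r = √(84.0625) ≈ 9.169.

9.169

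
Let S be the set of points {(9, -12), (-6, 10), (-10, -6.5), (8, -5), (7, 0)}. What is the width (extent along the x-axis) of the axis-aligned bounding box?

max x = 9, min x = -10, so width = 19.

19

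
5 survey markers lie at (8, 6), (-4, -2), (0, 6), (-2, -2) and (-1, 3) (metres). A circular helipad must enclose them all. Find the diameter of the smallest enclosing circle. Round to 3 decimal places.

14.422

The minimum enclosing circle of a finite set is fixed by two of the points (as a diameter) or three (as a circumcircle).
The farthest pair is (8, 6)–(-4, -2) with squared distance 208. The circle on this segment as diameter has centre (2, 2) and r² = 208/4 = 52.
Check (0, 6): distance² to centre = 20 ≤ 52, so it lies inside.
All remaining points lie in this disk, and no smaller disk contains both endpoints, so this is the minimum enclosing circle.
Diameter = 2r = 2√52 ≈ 14.422.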